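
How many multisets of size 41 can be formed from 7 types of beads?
C(41+7-1, 7-1) = C(47, 6) = 10737573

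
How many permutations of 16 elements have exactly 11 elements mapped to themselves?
Choose the 11 fixed points C(16,11) = 4368, derange the rest: !5 = Σ_{j=0}^{5} (-1)^j·5!/j! = 120 - 120 + 60 - 20 + 5 - 1 = 44. Product = 4368 × 44 = 192192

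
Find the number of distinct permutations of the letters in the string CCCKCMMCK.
9! / (2! × 2! × 5!) = 756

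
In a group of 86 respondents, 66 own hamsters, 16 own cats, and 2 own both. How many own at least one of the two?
|A∪B| = |A| + |B| - |A∩B| = 66 + 16 - 2 = 80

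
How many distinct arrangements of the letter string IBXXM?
5! / (1! × 1! × 2! × 1!) = 60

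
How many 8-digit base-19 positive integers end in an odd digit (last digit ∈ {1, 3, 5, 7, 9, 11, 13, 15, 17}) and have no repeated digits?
Last∈{1,3,5,7,9,11,13,15,17}. Last=0: 0. Last nonzero: 9×17×P(17,6) = 1363340160. Total = 1363340160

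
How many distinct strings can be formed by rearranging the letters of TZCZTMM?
7! / (2! × 2! × 1! × 2!) = 630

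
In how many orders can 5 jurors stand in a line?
5! = 120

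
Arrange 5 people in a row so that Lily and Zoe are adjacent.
Treat as block: (5-1)! × 2! = 24 × 2 = 48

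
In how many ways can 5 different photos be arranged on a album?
5! = 120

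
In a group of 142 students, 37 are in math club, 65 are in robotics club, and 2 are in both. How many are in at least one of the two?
|A∪B| = |A| + |B| - |A∩B| = 37 + 65 - 2 = 100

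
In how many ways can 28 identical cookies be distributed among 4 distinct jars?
C(28+4-1, 4-1) = C(31, 3) = 4495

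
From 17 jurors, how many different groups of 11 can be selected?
C(17,11) = 17!/(11!×6!) = 12376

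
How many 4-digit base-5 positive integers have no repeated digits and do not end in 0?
Last digit: 4 nonzero choices. First digit: 3 (nonzero, ≠last). Middle 2: P(3,2) = 6. Total = 72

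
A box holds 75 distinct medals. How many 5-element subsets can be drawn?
C(75,5) = 75!/(5!×70!) = 17259390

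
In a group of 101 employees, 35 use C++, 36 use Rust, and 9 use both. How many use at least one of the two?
|A∪B| = |A| + |B| - |A∩B| = 35 + 36 - 9 = 62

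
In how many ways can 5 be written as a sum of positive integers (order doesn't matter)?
Pentagonal recurrence p(n) = p(n-1) + p(n-2) - p(n-5) - p(n-7) + p(n-12) + p(n-15) - ... gives p(0..4) = 1, 1, 2, 3, 5. p(5) = p(4) + p(3) - p(0) = 5 + 3 - 1 = 7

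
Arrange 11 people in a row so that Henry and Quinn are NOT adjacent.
Total - adjacent = 11! - (11-1)!×2 = 39916800 - 7257600 = 32659200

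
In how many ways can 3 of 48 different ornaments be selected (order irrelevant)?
C(48,3) = 48!/(3!×45!) = 17296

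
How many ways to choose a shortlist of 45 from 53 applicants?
C(53,45) = 53!/(45!×8!) = 886322710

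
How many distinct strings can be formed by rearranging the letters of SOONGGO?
7! / (1! × 1! × 3! × 2!) = 420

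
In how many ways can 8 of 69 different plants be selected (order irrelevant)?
C(69,8) = 69!/(8!×61!) = 8361453672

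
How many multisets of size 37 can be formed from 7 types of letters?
C(37+7-1, 7-1) = C(43, 6) = 6096454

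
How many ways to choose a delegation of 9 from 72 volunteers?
C(72,9) = 72!/(9!×63!) = 85113005120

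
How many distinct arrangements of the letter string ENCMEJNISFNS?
12! / (1! × 2! × 3! × 1! × 1! × 2! × 1! × 1!) = 19958400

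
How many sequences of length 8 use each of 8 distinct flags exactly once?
8! = 40320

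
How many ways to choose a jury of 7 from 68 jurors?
C(68,7) = 68!/(7!×61!) = 969443904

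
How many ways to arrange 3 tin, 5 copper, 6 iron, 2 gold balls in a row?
16! / (3! × 5! × 6! × 2!) = 20180160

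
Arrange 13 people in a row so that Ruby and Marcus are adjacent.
Treat as block: (13-1)! × 2! = 479001600 × 2 = 958003200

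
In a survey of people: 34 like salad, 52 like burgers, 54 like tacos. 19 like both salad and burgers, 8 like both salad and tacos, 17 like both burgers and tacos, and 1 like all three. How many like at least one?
|A∪B∪C| = 34+52+54-19-8-17+1 = 97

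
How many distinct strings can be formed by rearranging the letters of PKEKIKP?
7! / (3! × 1! × 2! × 1!) = 420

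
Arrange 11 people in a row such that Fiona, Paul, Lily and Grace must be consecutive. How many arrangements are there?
Treat the 4 as one block: (11-4+1)! × 4! = 40320 × 24 = 967680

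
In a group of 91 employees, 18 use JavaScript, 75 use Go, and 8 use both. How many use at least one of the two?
|A∪B| = |A| + |B| - |A∩B| = 18 + 75 - 8 = 85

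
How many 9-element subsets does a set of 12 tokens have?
C(12,9) = 12!/(9!×3!) = 220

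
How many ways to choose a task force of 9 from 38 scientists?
C(38,9) = 38!/(9!×29!) = 163011640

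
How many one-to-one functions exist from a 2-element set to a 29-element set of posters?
P(29,2) = 29!/(29-2)! = 812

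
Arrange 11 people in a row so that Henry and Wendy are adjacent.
Treat as block: (11-1)! × 2! = 3628800 × 2 = 7257600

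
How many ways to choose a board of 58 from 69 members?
C(69,58) = 69!/(58!×11!) = 1823810410032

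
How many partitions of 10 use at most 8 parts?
By conjugation, equals partitions of 10 into parts ≤ 8. Let r_j(i) = number of partitions of i into parts ≤ j, for i = 0..10. r_1(i) = 1 for all i; r_j(i) = r_{j-1}(i) + r_j(i-j). Rows j = 2..8: ≤2: 1 1 2 2 3 3 4 4 5 5 6; ≤3: 1 1 2 3 4 5 7 8 10 12 14; ≤4: 1 1 2 3 5 6 9 11 15 18 23; ≤5: 1 1 2 3 5 7 10 13 18 23 30; ≤6: 1 1 2 3 5 7 11 14 20 26 35; ≤7: 1 1 2 3 5 7 11 15 21 28 38; ≤8: 1 1 2 3 5 7 11 15 22 29 40. r_8(10) = 40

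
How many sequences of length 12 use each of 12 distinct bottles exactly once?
12! = 479001600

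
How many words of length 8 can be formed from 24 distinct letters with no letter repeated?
P(24,8) = 24!/(24-8)! = 29654190720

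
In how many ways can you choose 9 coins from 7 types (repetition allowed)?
C(9+7-1, 7-1) = C(15, 6) = 5005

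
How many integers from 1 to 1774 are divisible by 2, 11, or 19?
⌊1774/2⌋+⌊1774/11⌋+⌊1774/19⌋ - ⌊1774/22⌋-⌊1774/38⌋-⌊1774/209⌋ + ⌊1774/418⌋ = 887+161+93 - 80-46-8 + 4 = 1011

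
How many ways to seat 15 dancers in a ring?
Circular: fix one position, arrange the rest. (15-1)! = 87178291200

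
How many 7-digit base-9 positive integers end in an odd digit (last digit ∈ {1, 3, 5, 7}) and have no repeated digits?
Last∈{1,3,5,7}. Last=0: 0. Last nonzero: 4×7×P(7,5) = 70560. Total = 70560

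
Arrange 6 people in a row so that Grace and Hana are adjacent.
Treat as block: (6-1)! × 2! = 120 × 2 = 240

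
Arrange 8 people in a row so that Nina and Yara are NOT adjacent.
Total - adjacent = 8! - (8-1)!×2 = 40320 - 10080 = 30240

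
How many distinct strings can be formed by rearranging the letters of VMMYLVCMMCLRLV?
14! / (4! × 2! × 1! × 3! × 3! × 1!) = 50450400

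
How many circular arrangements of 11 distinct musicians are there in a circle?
Circular: fix one position, arrange the rest. (11-1)! = 3628800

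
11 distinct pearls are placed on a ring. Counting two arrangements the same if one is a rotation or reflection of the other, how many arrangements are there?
(11-1)!/2 = 3628800/2 = 1814400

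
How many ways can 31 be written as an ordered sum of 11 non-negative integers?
C(31+11-1, 11-1) = C(41, 10) = 1121099408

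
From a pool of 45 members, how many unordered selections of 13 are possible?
C(45,13) = 45!/(13!×32!) = 73006209045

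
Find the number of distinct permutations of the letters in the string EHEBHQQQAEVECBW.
15! / (1! × 1! × 4! × 2! × 3! × 1! × 1! × 2!) = 2270268000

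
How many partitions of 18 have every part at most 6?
Let r_j(i) = number of partitions of i into parts ≤ j, for i = 0..18. r_1(i) = 1 for all i; r_j(i) = r_{j-1}(i) + r_j(i-j). Rows j = 2..6: ≤2: 1 1 2 2 3 3 4 4 5 5 6 6 7 7 8 8 9 9 10; ≤3: 1 1 2 3 4 5 7 8 10 12 14 16 19 21 24 27 30 33 37; ≤4: 1 1 2 3 5 6 9 11 15 18 23 27 34 39 47 54 64 72 84; ≤5: 1 1 2 3 5 7 10 13 18 23 30 37 47 57 70 84 101 119 141; ≤6: 1 1 2 3 5 7 11 14 20 26 35 44 58 71 90 110 136 163 199. r_6(18) = 199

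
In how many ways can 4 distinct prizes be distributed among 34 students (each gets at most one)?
P(34,4) = 34!/(34-4)! = 1113024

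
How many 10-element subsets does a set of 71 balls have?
C(71,10) = 71!/(10!×61!) = 461738052776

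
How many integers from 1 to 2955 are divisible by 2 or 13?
⌊2955/2⌋ + ⌊2955/13⌋ - ⌊2955/26⌋ = 1477 + 227 - 113 = 1591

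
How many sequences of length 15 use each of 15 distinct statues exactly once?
15! = 1307674368000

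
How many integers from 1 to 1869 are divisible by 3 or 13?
⌊1869/3⌋ + ⌊1869/13⌋ - ⌊1869/39⌋ = 623 + 143 - 47 = 719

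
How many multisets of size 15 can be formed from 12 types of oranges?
C(15+12-1, 12-1) = C(26, 11) = 7726160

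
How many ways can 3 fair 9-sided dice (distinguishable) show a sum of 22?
Coefficient of x^22 in (x + x² + ... + x^9)^3. By inclusion-exclusion on dice exceeding 9: Σ_j (-1)^j C(3,j)·C(22-1-9j, 2) = C(3,0)·C(21,2) - C(3,1)·C(12,2) + C(3,2)·C(3,2) = 1·210 - 3·66 + 3·3 = 21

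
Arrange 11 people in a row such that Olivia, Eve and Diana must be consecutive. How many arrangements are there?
Treat the 3 as one block: (11-3+1)! × 3! = 362880 × 6 = 2177280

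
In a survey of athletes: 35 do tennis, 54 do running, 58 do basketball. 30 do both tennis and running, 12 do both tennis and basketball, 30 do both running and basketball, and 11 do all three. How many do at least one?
|A∪B∪C| = 35+54+58-30-12-30+11 = 86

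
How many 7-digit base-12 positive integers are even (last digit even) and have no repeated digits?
Last∈{0,2,4,6,8,10}. Last=0: 332640. Last nonzero: 5×10×P(10,5) = 1512000. Total = 1844640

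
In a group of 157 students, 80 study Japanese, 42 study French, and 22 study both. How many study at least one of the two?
|A∪B| = |A| + |B| - |A∩B| = 80 + 42 - 22 = 100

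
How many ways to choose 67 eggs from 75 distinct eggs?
C(75,67) = 75!/(67!×8!) = 16871053725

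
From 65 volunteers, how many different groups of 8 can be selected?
C(65,8) = 65!/(8!×57!) = 5047381560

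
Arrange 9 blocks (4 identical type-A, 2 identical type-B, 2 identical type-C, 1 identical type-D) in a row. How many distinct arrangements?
9! / (4! × 2! × 2! × 1!) = 3780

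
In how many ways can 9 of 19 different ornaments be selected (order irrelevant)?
C(19,9) = 19!/(9!×10!) = 92378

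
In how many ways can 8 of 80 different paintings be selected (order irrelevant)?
C(80,8) = 80!/(8!×72!) = 28987537150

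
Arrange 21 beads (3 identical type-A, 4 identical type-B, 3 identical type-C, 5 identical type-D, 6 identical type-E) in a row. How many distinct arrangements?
21! / (3! × 4! × 3! × 5! × 6!) = 684410126400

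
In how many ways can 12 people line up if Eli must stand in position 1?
Fix one position: (12-1)! = 39916800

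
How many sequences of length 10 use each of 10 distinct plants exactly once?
10! = 3628800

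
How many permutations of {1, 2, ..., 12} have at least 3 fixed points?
Exactly j fixed points: C(12,j)·!(12-j); sum over j ≥ 3 (derangement numbers via !m = (m-1)·(!(m-1) + !(m-2)): !0..!9 = 1, 0, 1, 2, 9, 44, 265, 1854, 14833, 133496). Σ_{j=3}^{12} C(12,j)·!(12-j) = C(12,3)·!9 + C(12,4)·!8 + C(12,5)·!7 + C(12,6)·!6 + C(12,7)·!5 + C(12,8)·!4 + C(12,9)·!3 + C(12,10)·!2 + C(12,11)·!1 + C(12,12)·!0 = 220·133496 + 495·14833 + 792·1854 + 924·265 + 792·44 + 495·9 + 220·2 + 66·1 + 12·0 + 1·1 = 38464493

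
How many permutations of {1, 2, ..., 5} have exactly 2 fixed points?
Choose the 2 fixed points C(5,2) = 10, derange the rest: !3 = Σ_{j=0}^{3} (-1)^j·3!/j! = 6 - 6 + 3 - 1 = 2. Product = 10 × 2 = 20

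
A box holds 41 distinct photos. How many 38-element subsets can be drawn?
C(41,38) = 41!/(38!×3!) = 10660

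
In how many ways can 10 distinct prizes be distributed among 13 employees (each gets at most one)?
P(13,10) = 13!/(13-10)! = 1037836800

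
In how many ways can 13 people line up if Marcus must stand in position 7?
Fix one position: (13-1)! = 479001600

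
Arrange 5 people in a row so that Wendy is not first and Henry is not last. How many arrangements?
By inclusion-exclusion: 5! - 2×(5-1)! + (5-2)! = 120 - 48 + 6 = 78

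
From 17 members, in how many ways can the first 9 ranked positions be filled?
P(17,9) = 17!/(17-9)! = 8821612800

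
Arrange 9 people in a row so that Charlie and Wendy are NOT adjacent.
Total - adjacent = 9! - (9-1)!×2 = 362880 - 80640 = 282240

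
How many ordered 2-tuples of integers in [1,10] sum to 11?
Coefficient of x^11 in (x + x² + ... + x^10)^2. By inclusion-exclusion on dice exceeding 10: Σ_j (-1)^j C(2,j)·C(11-1-10j, 1) = C(2,0)·C(10,1) = 1·10 = 10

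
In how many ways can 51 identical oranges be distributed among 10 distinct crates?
C(51+10-1, 10-1) = C(60, 9) = 14783142660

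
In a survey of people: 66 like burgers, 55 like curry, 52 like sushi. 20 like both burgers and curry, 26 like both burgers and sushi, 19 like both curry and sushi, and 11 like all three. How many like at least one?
|A∪B∪C| = 66+55+52-20-26-19+11 = 119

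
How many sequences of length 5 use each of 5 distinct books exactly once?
5! = 120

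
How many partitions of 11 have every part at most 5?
Let r_j(i) = number of partitions of i into parts ≤ j, for i = 0..11. r_1(i) = 1 for all i; r_j(i) = r_{j-1}(i) + r_j(i-j). Rows j = 2..5: ≤2: 1 1 2 2 3 3 4 4 5 5 6 6; ≤3: 1 1 2 3 4 5 7 8 10 12 14 16; ≤4: 1 1 2 3 5 6 9 11 15 18 23 27; ≤5: 1 1 2 3 5 7 10 13 18 23 30 37. r_5(11) = 37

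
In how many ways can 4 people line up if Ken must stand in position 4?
Fix one position: (4-1)! = 6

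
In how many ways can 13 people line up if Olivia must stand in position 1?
Fix one position: (13-1)! = 479001600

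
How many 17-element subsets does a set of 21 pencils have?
C(21,17) = 21!/(17!×4!) = 5985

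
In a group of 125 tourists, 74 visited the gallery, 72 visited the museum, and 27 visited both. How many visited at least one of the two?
|A∪B| = |A| + |B| - |A∩B| = 74 + 72 - 27 = 119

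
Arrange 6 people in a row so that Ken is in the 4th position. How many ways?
Fix one position: (6-1)! = 120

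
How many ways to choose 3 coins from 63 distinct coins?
C(63,3) = 63!/(3!×60!) = 39711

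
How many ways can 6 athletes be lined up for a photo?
6! = 720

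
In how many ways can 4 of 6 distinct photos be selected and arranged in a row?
P(6,4) = 6!/(6-4)! = 360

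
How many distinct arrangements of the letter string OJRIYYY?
7! / (3! × 1! × 1! × 1! × 1!) = 840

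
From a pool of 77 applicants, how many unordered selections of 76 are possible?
C(77,76) = 77!/(76!×1!) = 77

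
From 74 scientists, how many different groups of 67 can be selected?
C(74,67) = 74!/(67!×7!) = 1799579064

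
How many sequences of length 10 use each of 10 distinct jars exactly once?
10! = 3628800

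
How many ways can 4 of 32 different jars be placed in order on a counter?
P(32,4) = 32!/(32-4)! = 863040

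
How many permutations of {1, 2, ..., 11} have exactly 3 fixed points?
Choose the 3 fixed points C(11,3) = 165, derange the rest: !8 = Σ_{j=0}^{8} (-1)^j·8!/j! = 40320 - 40320 + 20160 - 6720 + 1680 - 336 + 56 - 8 + 1 = 14833. Product = 165 × 14833 = 2447445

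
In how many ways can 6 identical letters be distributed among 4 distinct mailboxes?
C(6+4-1, 4-1) = C(9, 3) = 84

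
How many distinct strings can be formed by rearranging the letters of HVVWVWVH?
8! / (2! × 4! × 2!) = 420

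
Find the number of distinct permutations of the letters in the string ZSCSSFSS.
8! / (5! × 1! × 1! × 1!) = 336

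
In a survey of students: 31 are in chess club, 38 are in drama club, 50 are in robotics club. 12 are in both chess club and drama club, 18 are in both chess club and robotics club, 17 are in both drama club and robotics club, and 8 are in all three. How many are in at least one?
|A∪B∪C| = 31+38+50-12-18-17+8 = 80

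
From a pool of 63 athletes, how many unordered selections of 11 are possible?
C(63,11) = 63!/(11!×52!) = 615790256823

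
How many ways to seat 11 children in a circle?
Circular: fix one position, arrange the rest. (11-1)! = 3628800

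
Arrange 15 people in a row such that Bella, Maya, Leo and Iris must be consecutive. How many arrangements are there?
Treat the 4 as one block: (15-4+1)! × 4! = 479001600 × 24 = 11496038400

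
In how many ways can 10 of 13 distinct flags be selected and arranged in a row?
P(13,10) = 13!/(13-10)! = 1037836800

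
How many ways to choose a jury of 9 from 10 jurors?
C(10,9) = 10!/(9!×1!) = 10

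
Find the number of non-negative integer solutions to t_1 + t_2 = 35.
C(35+2-1, 2-1) = C(36, 1) = 36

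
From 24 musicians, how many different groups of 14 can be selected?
C(24,14) = 24!/(14!×10!) = 1961256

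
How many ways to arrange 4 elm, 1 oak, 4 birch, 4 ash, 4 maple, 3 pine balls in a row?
20! / (4! × 1! × 4! × 4! × 4! × 3!) = 1222160940000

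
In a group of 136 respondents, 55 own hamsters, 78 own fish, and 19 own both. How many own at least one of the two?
|A∪B| = |A| + |B| - |A∩B| = 55 + 78 - 19 = 114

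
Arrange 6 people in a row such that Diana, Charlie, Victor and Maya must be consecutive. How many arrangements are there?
Treat the 4 as one block: (6-4+1)! × 4! = 6 × 24 = 144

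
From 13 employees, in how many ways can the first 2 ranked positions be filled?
P(13,2) = 13!/(13-2)! = 156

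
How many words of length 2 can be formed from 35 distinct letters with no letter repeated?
P(35,2) = 35!/(35-2)! = 1190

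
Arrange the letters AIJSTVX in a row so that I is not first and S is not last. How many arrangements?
By inclusion-exclusion: 7! - 2×(7-1)! + (7-2)! = 5040 - 1440 + 120 = 3720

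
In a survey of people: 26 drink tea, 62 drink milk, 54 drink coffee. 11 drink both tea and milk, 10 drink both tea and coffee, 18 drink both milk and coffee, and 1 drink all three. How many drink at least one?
|A∪B∪C| = 26+62+54-11-10-18+1 = 104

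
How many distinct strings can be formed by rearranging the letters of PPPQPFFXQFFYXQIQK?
17! / (1! × 4! × 4! × 4! × 2! × 1! × 1!) = 12864852000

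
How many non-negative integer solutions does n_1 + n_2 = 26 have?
C(26+2-1, 2-1) = C(27, 1) = 27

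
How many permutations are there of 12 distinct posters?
12! = 479001600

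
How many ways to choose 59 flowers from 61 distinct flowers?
C(61,59) = 61!/(59!×2!) = 1830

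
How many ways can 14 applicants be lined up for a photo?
14! = 87178291200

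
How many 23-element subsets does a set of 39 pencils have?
C(39,23) = 39!/(23!×16!) = 37711260990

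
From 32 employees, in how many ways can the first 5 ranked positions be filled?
P(32,5) = 32!/(32-5)! = 24165120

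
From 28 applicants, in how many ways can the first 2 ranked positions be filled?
P(28,2) = 28!/(28-2)! = 756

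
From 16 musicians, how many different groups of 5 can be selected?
C(16,5) = 16!/(5!×11!) = 4368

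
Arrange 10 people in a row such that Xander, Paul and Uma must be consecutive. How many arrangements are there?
Treat the 3 as one block: (10-3+1)! × 3! = 40320 × 6 = 241920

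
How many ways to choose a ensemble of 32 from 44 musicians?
C(44,32) = 44!/(32!×12!) = 21090682613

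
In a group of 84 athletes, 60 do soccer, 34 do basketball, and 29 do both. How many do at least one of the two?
|A∪B| = |A| + |B| - |A∩B| = 60 + 34 - 29 = 65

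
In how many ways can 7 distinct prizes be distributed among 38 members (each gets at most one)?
P(38,7) = 38!/(38-7)! = 63606090240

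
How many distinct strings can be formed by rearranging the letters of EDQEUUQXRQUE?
12! / (3! × 1! × 3! × 1! × 3! × 1!) = 2217600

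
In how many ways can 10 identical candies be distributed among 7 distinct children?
C(10+7-1, 7-1) = C(16, 6) = 8008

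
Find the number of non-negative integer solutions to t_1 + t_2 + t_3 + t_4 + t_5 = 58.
C(58+5-1, 5-1) = C(62, 4) = 557845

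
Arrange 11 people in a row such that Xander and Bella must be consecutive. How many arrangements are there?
Treat the 2 as one block: (11-2+1)! × 2! = 3628800 × 2 = 7257600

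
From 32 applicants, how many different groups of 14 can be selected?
C(32,14) = 32!/(14!×18!) = 471435600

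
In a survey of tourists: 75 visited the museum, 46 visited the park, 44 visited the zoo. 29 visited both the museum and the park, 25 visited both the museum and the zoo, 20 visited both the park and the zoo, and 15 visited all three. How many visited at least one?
|A∪B∪C| = 75+46+44-29-25-20+15 = 106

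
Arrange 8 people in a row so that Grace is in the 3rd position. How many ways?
Fix one position: (8-1)! = 5040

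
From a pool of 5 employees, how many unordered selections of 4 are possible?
C(5,4) = 5!/(4!×1!) = 5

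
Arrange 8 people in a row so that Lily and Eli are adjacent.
Treat as block: (8-1)! × 2! = 5040 × 2 = 10080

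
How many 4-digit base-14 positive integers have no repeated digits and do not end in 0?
Last digit: 13 nonzero choices. First digit: 12 (nonzero, ≠last). Middle 2: P(12,2) = 132. Total = 20592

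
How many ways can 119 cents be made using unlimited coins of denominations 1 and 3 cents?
Coefficient of x^119 in 1/(1-x^1) · 1/(1-x^3). Use j coins of 3 for j = 0..⌊119/3⌋ = 39, the rest in 1s: 39 + 1 = 40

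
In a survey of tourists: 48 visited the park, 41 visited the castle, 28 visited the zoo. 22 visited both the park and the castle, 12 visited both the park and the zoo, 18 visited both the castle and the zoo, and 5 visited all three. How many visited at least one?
|A∪B∪C| = 48+41+28-22-12-18+5 = 70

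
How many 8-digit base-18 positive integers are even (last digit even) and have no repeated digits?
Last∈{0,2,4,6,8,10,12,14,16}. Last=0: 98017920. Last nonzero: 8×16×P(16,6) = 738017280. Total = 836035200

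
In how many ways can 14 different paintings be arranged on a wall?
14! = 87178291200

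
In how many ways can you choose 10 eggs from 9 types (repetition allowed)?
C(10+9-1, 9-1) = C(18, 8) = 43758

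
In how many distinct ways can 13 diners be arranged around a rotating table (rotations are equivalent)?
Circular: fix one position, arrange the rest. (13-1)! = 479001600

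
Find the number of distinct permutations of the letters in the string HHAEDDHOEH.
10! / (1! × 4! × 2! × 2! × 1!) = 37800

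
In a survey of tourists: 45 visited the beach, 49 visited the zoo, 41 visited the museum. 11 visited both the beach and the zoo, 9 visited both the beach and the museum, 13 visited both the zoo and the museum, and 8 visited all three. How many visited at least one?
|A∪B∪C| = 45+49+41-11-9-13+8 = 110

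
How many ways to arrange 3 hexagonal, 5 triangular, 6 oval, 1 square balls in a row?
15! / (3! × 5! × 6! × 1!) = 2522520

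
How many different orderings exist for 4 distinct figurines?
4! = 24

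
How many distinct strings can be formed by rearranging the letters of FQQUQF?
6! / (2! × 1! × 3!) = 60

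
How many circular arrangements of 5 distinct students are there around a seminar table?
Circular: fix one position, arrange the rest. (5-1)! = 24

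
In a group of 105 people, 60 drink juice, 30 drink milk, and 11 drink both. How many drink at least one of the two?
|A∪B| = |A| + |B| - |A∩B| = 60 + 30 - 11 = 79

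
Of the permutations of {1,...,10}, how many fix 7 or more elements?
Exactly j fixed points: C(10,j)·!(10-j); sum over j ≥ 7 (derangement numbers via !m = (m-1)·(!(m-1) + !(m-2)): !0..!3 = 1, 0, 1, 2). Σ_{j=7}^{10} C(10,j)·!(10-j) = C(10,7)·!3 + C(10,8)·!2 + C(10,9)·!1 + C(10,10)·!0 = 120·2 + 45·1 + 10·0 + 1·1 = 286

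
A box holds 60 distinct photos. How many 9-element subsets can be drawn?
C(60,9) = 60!/(9!×51!) = 14783142660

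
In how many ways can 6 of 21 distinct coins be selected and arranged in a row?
P(21,6) = 21!/(21-6)! = 39070080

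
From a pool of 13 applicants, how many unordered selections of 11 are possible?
C(13,11) = 13!/(11!×2!) = 78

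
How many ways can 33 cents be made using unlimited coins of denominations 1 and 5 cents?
Coefficient of x^33 in 1/(1-x^1) · 1/(1-x^5). Use j coins of 5 for j = 0..⌊33/5⌋ = 6, the rest in 1s: 6 + 1 = 7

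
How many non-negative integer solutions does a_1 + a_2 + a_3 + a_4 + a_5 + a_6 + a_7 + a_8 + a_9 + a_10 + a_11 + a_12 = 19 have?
C(19+12-1, 12-1) = C(30, 11) = 54627300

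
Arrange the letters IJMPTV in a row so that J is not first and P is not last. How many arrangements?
By inclusion-exclusion: 6! - 2×(6-1)! + (6-2)! = 720 - 240 + 24 = 504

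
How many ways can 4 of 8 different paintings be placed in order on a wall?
P(8,4) = 8!/(8-4)! = 1680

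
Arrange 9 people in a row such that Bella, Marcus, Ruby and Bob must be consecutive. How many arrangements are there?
Treat the 4 as one block: (9-4+1)! × 4! = 720 × 24 = 17280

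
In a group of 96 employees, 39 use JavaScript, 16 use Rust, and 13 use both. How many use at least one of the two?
|A∪B| = |A| + |B| - |A∩B| = 39 + 16 - 13 = 42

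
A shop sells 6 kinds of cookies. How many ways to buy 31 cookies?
C(31+6-1, 6-1) = C(36, 5) = 376992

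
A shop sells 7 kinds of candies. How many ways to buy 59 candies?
C(59+7-1, 7-1) = C(65, 6) = 82598880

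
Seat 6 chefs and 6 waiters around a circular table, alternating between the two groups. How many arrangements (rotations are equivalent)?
Fix one of the chefs: (6-1)! ways for the remaining chefs, × 6! ways for the waiters = 120 × 720 = 86400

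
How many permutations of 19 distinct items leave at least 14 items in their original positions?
Exactly j fixed points: C(19,j)·!(19-j); sum over j ≥ 14 (derangement numbers via !m = (m-1)·(!(m-1) + !(m-2)): !0..!5 = 1, 0, 1, 2, 9, 44). Σ_{j=14}^{19} C(19,j)·!(19-j) = C(19,14)·!5 + C(19,15)·!4 + C(19,16)·!3 + C(19,17)·!2 + C(19,18)·!1 + C(19,19)·!0 = 11628·44 + 3876·9 + 969·2 + 171·1 + 19·0 + 1·1 = 548626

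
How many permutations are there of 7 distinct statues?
7! = 5040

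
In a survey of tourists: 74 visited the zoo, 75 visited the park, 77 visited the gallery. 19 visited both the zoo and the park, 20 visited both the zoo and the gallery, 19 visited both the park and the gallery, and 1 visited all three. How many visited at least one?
|A∪B∪C| = 74+75+77-19-20-19+1 = 169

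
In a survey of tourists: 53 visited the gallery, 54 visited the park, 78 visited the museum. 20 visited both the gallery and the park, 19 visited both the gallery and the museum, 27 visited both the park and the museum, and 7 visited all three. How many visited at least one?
|A∪B∪C| = 53+54+78-20-19-27+7 = 126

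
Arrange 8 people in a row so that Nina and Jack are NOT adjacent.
Total - adjacent = 8! - (8-1)!×2 = 40320 - 10080 = 30240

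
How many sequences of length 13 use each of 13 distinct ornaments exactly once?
13! = 6227020800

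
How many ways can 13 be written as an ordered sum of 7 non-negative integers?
C(13+7-1, 7-1) = C(19, 6) = 27132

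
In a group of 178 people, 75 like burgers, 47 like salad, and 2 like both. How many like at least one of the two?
|A∪B| = |A| + |B| - |A∩B| = 75 + 47 - 2 = 120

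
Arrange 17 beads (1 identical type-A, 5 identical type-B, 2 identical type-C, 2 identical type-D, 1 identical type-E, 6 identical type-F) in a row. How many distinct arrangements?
17! / (1! × 5! × 2! × 2! × 1! × 6!) = 1029188160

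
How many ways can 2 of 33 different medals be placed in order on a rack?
P(33,2) = 33!/(33-2)! = 1056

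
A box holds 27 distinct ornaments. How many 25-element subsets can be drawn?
C(27,25) = 27!/(25!×2!) = 351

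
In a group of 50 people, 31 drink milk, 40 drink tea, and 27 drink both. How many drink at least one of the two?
|A∪B| = |A| + |B| - |A∩B| = 31 + 40 - 27 = 44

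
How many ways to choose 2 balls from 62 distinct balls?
C(62,2) = 62!/(2!×60!) = 1891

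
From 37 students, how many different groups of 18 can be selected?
C(37,18) = 37!/(18!×19!) = 17672631900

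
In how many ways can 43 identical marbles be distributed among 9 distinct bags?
C(43+9-1, 9-1) = C(51, 8) = 636763050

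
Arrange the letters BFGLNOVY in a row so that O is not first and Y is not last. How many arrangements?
By inclusion-exclusion: 8! - 2×(8-1)! + (8-2)! = 40320 - 10080 + 720 = 30960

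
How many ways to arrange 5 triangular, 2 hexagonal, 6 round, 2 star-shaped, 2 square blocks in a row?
17! / (5! × 2! × 6! × 2! × 2!) = 514594080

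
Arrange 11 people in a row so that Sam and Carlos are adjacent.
Treat as block: (11-1)! × 2! = 3628800 × 2 = 7257600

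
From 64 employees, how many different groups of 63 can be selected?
C(64,63) = 64!/(63!×1!) = 64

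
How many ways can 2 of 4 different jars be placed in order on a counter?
P(4,2) = 4!/(4-2)! = 12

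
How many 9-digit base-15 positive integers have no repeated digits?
First digit: 14 choices (nonzero). Then descending: 14 × 14 × 13 × 12 × 11 × 10 × 9 × 8 × 7 = 1695133440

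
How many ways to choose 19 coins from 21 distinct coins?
C(21,19) = 21!/(19!×2!) = 210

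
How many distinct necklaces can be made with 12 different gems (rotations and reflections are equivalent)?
(12-1)!/2 = 39916800/2 = 19958400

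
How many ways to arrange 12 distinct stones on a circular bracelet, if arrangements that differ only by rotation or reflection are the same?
(12-1)!/2 = 39916800/2 = 19958400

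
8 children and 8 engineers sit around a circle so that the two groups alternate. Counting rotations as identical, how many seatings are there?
Fix one of the children: (8-1)! ways for the remaining children, × 8! ways for the engineers = 5040 × 40320 = 203212800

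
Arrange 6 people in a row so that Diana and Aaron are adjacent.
Treat as block: (6-1)! × 2! = 120 × 2 = 240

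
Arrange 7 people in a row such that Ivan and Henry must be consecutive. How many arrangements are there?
Treat the 2 as one block: (7-2+1)! × 2! = 720 × 2 = 1440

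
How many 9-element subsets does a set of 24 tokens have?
C(24,9) = 24!/(9!×15!) = 1307504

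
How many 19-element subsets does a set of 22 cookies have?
C(22,19) = 22!/(19!×3!) = 1540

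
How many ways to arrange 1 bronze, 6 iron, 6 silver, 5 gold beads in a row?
18! / (1! × 6! × 6! × 5!) = 102918816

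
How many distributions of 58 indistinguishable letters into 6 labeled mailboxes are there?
C(58+6-1, 6-1) = C(63, 5) = 7028847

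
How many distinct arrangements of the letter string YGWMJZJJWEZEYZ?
14! / (1! × 1! × 3! × 2! × 3! × 2! × 2!) = 302702400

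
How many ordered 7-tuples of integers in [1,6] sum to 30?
Coefficient of x^30 in (x + x² + ... + x^6)^7. By inclusion-exclusion on dice exceeding 6: Σ_j (-1)^j C(7,j)·C(30-1-6j, 6) = C(7,0)·C(29,6) - C(7,1)·C(23,6) + C(7,2)·C(17,6) - C(7,3)·C(11,6) = 1·475020 - 7·100947 + 21·12376 - 35·462 = 12117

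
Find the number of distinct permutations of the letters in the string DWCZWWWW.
8! / (1! × 1! × 5! × 1!) = 336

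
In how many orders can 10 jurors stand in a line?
10! = 3628800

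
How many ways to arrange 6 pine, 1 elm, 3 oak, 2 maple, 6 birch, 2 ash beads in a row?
20! / (6! × 1! × 3! × 2! × 6! × 2!) = 195545750400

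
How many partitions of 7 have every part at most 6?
Let r_j(i) = number of partitions of i into parts ≤ j, for i = 0..7. r_1(i) = 1 for all i; r_j(i) = r_{j-1}(i) + r_j(i-j). Rows j = 2..6: ≤2: 1 1 2 2 3 3 4 4; ≤3: 1 1 2 3 4 5 7 8; ≤4: 1 1 2 3 5 6 9 11; ≤5: 1 1 2 3 5 7 10 13; ≤6: 1 1 2 3 5 7 11 14. r_6(7) = 14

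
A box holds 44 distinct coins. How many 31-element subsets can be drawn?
C(44,31) = 44!/(31!×13!) = 51915526432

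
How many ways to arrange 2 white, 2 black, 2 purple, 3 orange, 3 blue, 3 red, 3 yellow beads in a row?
18! / (2! × 2! × 2! × 3! × 3! × 3! × 3!) = 617512896000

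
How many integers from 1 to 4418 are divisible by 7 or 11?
⌊4418/7⌋ + ⌊4418/11⌋ - ⌊4418/77⌋ = 631 + 401 - 57 = 975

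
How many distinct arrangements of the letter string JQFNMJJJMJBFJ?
13! / (1! × 1! × 2! × 6! × 2! × 1!) = 2162160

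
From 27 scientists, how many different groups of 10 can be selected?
C(27,10) = 27!/(10!×17!) = 8436285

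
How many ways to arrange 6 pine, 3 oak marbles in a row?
9! / (6! × 3!) = 84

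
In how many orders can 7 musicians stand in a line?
7! = 5040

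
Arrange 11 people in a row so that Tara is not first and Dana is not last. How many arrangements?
By inclusion-exclusion: 11! - 2×(11-1)! + (11-2)! = 39916800 - 7257600 + 362880 = 33022080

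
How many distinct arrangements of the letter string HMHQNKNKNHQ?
11! / (2! × 2! × 1! × 3! × 3!) = 277200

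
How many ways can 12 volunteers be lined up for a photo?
12! = 479001600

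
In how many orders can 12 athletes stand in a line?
12! = 479001600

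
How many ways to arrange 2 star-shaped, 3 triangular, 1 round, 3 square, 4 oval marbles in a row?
13! / (2! × 3! × 1! × 3! × 4!) = 3603600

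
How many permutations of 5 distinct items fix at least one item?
Complement of the derangements. !5 = Σ_{j=0}^{5} (-1)^j·5!/j! = 120 - 120 + 60 - 20 + 5 - 1 = 44. 5! - !5 = 120 - 44 = 76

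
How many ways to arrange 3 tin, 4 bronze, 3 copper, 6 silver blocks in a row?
16! / (3! × 4! × 3! × 6!) = 33633600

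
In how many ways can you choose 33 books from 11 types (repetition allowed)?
C(33+11-1, 11-1) = C(43, 10) = 1917334783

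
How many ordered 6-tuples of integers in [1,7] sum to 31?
Coefficient of x^31 in (x + x² + ... + x^7)^6. By inclusion-exclusion on dice exceeding 7: Σ_j (-1)^j C(6,j)·C(31-1-7j, 5) = C(6,0)·C(30,5) - C(6,1)·C(23,5) + C(6,2)·C(16,5) - C(6,3)·C(9,5) = 1·142506 - 6·33649 + 15·4368 - 20·126 = 3612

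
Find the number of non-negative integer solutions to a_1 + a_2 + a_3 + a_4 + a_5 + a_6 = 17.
C(17+6-1, 6-1) = C(22, 5) = 26334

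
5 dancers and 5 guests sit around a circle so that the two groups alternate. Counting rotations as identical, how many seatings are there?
Fix one of the dancers: (5-1)! ways for the remaining dancers, × 5! ways for the guests = 24 × 120 = 2880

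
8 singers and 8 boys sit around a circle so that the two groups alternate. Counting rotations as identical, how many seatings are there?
Fix one of the singers: (8-1)! ways for the remaining singers, × 8! ways for the boys = 5040 × 40320 = 203212800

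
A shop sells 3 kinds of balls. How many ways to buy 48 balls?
C(48+3-1, 3-1) = C(50, 2) = 1225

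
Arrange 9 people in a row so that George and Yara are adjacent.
Treat as block: (9-1)! × 2! = 40320 × 2 = 80640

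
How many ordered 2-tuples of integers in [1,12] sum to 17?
Coefficient of x^17 in (x + x² + ... + x^12)^2. By inclusion-exclusion on dice exceeding 12: Σ_j (-1)^j C(2,j)·C(17-1-12j, 1) = C(2,0)·C(16,1) - C(2,1)·C(4,1) = 1·16 - 2·4 = 8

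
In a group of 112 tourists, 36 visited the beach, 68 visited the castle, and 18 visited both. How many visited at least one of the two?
|A∪B| = |A| + |B| - |A∩B| = 36 + 68 - 18 = 86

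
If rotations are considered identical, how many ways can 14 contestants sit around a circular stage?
Circular: fix one position, arrange the rest. (14-1)! = 6227020800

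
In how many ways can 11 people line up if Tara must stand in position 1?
Fix one position: (11-1)! = 3628800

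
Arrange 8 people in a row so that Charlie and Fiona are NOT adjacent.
Total - adjacent = 8! - (8-1)!×2 = 40320 - 10080 = 30240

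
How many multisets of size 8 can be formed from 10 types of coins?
C(8+10-1, 10-1) = C(17, 9) = 24310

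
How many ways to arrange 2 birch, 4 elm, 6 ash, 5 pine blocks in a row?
17! / (2! × 4! × 6! × 5!) = 85765680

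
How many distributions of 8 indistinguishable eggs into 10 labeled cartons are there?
C(8+10-1, 10-1) = C(17, 9) = 24310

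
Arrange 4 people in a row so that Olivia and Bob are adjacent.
Treat as block: (4-1)! × 2! = 6 × 2 = 12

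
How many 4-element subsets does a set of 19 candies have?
C(19,4) = 19!/(4!×15!) = 3876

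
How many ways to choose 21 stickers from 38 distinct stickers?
C(38,21) = 38!/(21!×17!) = 28781143380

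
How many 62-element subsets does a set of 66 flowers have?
C(66,62) = 66!/(62!×4!) = 720720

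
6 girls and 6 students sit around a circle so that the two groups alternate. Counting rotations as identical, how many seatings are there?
Fix one of the girls: (6-1)! ways for the remaining girls, × 6! ways for the students = 120 × 720 = 86400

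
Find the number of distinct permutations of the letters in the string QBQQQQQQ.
8! / (7! × 1!) = 8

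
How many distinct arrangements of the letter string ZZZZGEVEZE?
10! / (1! × 5! × 3! × 1!) = 5040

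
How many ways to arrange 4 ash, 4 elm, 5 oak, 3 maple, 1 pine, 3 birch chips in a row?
20! / (4! × 4! × 5! × 3! × 1! × 3!) = 977728752000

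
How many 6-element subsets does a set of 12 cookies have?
C(12,6) = 12!/(6!×6!) = 924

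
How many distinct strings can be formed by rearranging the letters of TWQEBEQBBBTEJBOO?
16! / (5! × 2! × 2! × 1! × 3! × 2! × 1!) = 3632428800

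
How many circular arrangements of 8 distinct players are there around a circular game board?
Circular: fix one position, arrange the rest. (8-1)! = 5040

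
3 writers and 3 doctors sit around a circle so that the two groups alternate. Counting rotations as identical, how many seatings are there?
Fix one of the writers: (3-1)! ways for the remaining writers, × 3! ways for the doctors = 2 × 6 = 12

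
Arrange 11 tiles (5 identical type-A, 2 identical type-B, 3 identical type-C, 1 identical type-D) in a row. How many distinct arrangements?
11! / (5! × 2! × 3! × 1!) = 27720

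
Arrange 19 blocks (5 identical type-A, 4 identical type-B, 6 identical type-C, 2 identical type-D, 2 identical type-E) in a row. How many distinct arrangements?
19! / (5! × 4! × 6! × 2! × 2!) = 14665931280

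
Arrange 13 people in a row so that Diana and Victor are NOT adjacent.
Total - adjacent = 13! - (13-1)!×2 = 6227020800 - 958003200 = 5269017600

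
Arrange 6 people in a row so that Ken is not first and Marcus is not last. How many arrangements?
By inclusion-exclusion: 6! - 2×(6-1)! + (6-2)! = 720 - 240 + 24 = 504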